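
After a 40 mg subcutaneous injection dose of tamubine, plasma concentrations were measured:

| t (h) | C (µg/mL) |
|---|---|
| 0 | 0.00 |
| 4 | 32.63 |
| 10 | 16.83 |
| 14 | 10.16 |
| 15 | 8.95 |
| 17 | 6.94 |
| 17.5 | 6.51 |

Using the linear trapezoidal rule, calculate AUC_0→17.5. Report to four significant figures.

Trapezoidal AUC_0→17.5:
  [0→4]: (0.00+32.63)/2 × 4 = 65.26
  [4→10]: (32.63+16.83)/2 × 6 = 148.38
  [10→14]: (16.83+10.16)/2 × 4 = 53.98
  [14→15]: (10.16+8.95)/2 × 1 = 9.555
  [15→17]: (8.95+6.94)/2 × 2 = 15.89
  [17→17.5]: (6.94+6.51)/2 × 0.5 = 3.3625
  Sum = 296.4275 µg/mL·h

AUC = 296.4 µg/mL·h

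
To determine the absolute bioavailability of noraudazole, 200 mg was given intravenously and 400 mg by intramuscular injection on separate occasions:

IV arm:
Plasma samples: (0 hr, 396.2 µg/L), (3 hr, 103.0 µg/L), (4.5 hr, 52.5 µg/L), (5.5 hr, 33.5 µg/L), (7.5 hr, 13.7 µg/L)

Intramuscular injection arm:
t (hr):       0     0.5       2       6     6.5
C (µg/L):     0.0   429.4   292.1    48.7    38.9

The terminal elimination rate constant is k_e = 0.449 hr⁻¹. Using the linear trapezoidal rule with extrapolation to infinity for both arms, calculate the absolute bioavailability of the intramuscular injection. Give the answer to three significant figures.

F = 0.729

Trapezoidal AUC_0→7.5 (IV):
  [0→3]: (396.2+103.0)/2 × 3 = 748.8
  [3→4.5]: (103.0+52.5)/2 × 1.5 = 116.625
  [4.5→5.5]: (52.5+33.5)/2 × 1 = 43.0
  [5.5→7.5]: (33.5+13.7)/2 × 2 = 47.2
  Sum = 955.625 µg/L·hr
IV tail: 13.7/0.449 = 30.512; AUC_iv,0→∞ = 955.625 + 30.512 = 986.137 µg/L·hr
Trapezoidal AUC_0→6.5 (intramuscular injection):
  [0→0.5]: (0.0+429.4)/2 × 0.5 = 107.35
  [0.5→2]: (429.4+292.1)/2 × 1.5 = 541.125
  [2→6]: (292.1+48.7)/2 × 4 = 681.6
  [6→6.5]: (48.7+38.9)/2 × 0.5 = 21.9
  Sum = 1351.975 µg/L·hr
intramuscular injection tail: 38.9/0.449 = 86.637; AUC_ev,0→∞ = 1351.975 + 86.637 = 1438.612 µg/L·hr
F = (AUC_ev/D_ev)/(AUC_iv/D_iv) = (1438.612/400)/(986.137/200) = 3.59653/4.930685 = 0.7294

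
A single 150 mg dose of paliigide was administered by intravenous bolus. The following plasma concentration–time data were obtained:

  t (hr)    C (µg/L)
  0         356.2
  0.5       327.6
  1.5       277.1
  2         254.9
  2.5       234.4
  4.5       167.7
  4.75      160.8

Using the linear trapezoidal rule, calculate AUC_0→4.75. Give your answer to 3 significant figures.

Trapezoidal AUC_0→4.75:
  [0→0.5]: (356.2+327.6)/2 × 0.5 = 170.95
  [0.5→1.5]: (327.6+277.1)/2 × 1 = 302.35
  [1.5→2]: (277.1+254.9)/2 × 0.5 = 133.0
  [2→2.5]: (254.9+234.4)/2 × 0.5 = 122.325
  [2.5→4.5]: (234.4+167.7)/2 × 2 = 402.1
  [4.5→4.75]: (167.7+160.8)/2 × 0.25 = 41.0625
  Sum = 1171.7875 µg/L·hr

AUC = 1170 µg/L·hr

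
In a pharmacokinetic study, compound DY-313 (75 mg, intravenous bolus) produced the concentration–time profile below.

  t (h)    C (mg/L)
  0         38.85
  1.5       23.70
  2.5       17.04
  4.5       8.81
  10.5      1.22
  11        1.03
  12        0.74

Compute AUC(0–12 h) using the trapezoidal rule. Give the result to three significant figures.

AUC = 125 mg/L·h

Trapezoidal AUC_0→12:
  [0→1.5]: (38.85+23.70)/2 × 1.5 = 46.9125
  [1.5→2.5]: (23.70+17.04)/2 × 1 = 20.37
  [2.5→4.5]: (17.04+8.81)/2 × 2 = 25.85
  [4.5→10.5]: (8.81+1.22)/2 × 6 = 30.09
  [10.5→11]: (1.22+1.03)/2 × 0.5 = 0.5625
  [11→12]: (1.03+0.74)/2 × 1 = 0.885
  Sum = 124.67 mg/L·h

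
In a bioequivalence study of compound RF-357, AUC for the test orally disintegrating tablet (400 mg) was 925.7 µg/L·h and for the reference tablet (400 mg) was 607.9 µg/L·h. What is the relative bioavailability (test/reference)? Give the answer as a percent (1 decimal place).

F_rel = 152.3%

F_rel = (AUC_test/D_test) / (AUC_ref/D_ref)
      = (925.7/400) / (607.9/400)
      = 2.31425 / 1.51975 = 1.5228 = 152.28%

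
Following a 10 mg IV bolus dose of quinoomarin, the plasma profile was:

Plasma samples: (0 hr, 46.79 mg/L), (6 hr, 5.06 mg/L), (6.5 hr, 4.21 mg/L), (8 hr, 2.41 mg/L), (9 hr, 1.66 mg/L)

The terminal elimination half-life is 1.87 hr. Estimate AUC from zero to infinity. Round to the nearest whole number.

AUC = 169 mg/L·hr

Trapezoidal AUC_0→9:
  [0→6]: (46.79+5.06)/2 × 6 = 155.55
  [6→6.5]: (5.06+4.21)/2 × 0.5 = 2.3175
  [6.5→8]: (4.21+2.41)/2 × 1.5 = 4.965
  [8→9]: (2.41+1.66)/2 × 1 = 2.035
  Sum = 164.8675 mg/L·hr
k_e = ln2 / t½ = 0.693147 / 1.87 = 0.3707 hr^-1
Extrapolated tail: C_last / k_e = 1.66 / 0.3707 = 4.478
AUC_0→∞ = 164.8675 + 4.478 = 169.3455 mg/L·hr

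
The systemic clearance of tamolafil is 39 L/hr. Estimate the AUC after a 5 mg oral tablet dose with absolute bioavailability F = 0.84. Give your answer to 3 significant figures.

AUC_0→∞ = F × Dose / CL
        = 0.84 × 5 / 39 = 0.107692 mg/L·hr

AUC = 0.108 mg/L·hr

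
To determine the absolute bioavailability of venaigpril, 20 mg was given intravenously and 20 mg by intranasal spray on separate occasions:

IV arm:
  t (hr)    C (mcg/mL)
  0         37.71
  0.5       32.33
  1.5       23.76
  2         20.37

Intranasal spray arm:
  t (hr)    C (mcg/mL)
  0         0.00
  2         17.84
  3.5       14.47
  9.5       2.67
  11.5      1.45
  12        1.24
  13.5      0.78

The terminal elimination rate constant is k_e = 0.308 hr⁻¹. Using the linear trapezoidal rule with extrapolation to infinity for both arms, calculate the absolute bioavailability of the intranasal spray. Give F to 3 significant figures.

F = 0.834

Trapezoidal AUC_0→2 (IV):
  [0→0.5]: (37.71+32.33)/2 × 0.5 = 17.51
  [0.5→1.5]: (32.33+23.76)/2 × 1 = 28.045
  [1.5→2]: (23.76+20.37)/2 × 0.5 = 11.0325
  Sum = 56.5875 mcg/mL·hr
IV tail: 20.37/0.308 = 66.136; AUC_iv,0→∞ = 56.5875 + 66.136 = 122.7235 mcg/mL·hr
Trapezoidal AUC_0→13.5 (intranasal spray):
  [0→2]: (0.00+17.84)/2 × 2 = 17.84
  [2→3.5]: (17.84+14.47)/2 × 1.5 = 24.2325
  [3.5→9.5]: (14.47+2.67)/2 × 6 = 51.42
  [9.5→11.5]: (2.67+1.45)/2 × 2 = 4.12
  [11.5→12]: (1.45+1.24)/2 × 0.5 = 0.6725
  [12→13.5]: (1.24+0.78)/2 × 1.5 = 1.515
  Sum = 99.8 mcg/mL·hr
intranasal spray tail: 0.78/0.308 = 2.532; AUC_ev,0→∞ = 99.8 + 2.532 = 102.332 mcg/mL·hr
F = (AUC_ev/D_ev)/(AUC_iv/D_iv) = (102.332/20)/(122.7235/20) = 5.1166/6.136175 = 0.8338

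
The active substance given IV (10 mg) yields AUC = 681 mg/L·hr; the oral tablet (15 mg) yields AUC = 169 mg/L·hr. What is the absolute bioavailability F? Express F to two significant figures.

F = 0.17

F = (AUC_ev / D_ev) / (AUC_iv / D_iv)
  = (169/15) / (681/10)
  = 11.2667 / 68.1 = 0.1654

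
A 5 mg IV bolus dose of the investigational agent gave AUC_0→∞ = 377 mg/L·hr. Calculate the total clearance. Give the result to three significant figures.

CL = Dose_iv / AUC_0→∞
   = 5 / 377 = 0.0132626 L/hr

CL = 0.0133 L/hr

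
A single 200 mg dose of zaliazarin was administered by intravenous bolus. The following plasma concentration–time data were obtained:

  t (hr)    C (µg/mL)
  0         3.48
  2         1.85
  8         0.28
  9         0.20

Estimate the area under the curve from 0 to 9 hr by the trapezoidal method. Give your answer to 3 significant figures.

Trapezoidal AUC_0→9:
  [0→2]: (3.48+1.85)/2 × 2 = 5.33
  [2→8]: (1.85+0.28)/2 × 6 = 6.39
  [8→9]: (0.28+0.20)/2 × 1 = 0.24
  Sum = 11.96 µg/mL·hr

AUC = 12.0 µg/mL·hr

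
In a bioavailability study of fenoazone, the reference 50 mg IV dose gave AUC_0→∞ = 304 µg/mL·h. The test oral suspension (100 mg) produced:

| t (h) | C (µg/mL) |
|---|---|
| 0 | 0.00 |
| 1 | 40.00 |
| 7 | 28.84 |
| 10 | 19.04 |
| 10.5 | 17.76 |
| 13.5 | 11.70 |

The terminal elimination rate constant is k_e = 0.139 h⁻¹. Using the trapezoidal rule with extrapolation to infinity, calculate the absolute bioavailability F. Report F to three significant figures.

F = 0.717

Trapezoidal AUC_0→13.5 (oral suspension):
  [0→1]: (0.00+40.00)/2 × 1 = 20.0
  [1→7]: (40.00+28.84)/2 × 6 = 206.52
  [7→10]: (28.84+19.04)/2 × 3 = 71.82
  [10→10.5]: (19.04+17.76)/2 × 0.5 = 9.2
  [10.5→13.5]: (17.76+11.70)/2 × 3 = 44.19
  Sum = 351.73 µg/mL·h
Tail: C_last/k_e = 11.70/0.139 = 84.173
AUC_0→∞ (oral suspension) = 351.73 + 84.173 = 435.903 µg/mL·h
F = (AUC_ev/D_ev)/(AUC_iv/D_iv) = (435.903/100)/(304/50) = 4.35903/6.08 = 0.7169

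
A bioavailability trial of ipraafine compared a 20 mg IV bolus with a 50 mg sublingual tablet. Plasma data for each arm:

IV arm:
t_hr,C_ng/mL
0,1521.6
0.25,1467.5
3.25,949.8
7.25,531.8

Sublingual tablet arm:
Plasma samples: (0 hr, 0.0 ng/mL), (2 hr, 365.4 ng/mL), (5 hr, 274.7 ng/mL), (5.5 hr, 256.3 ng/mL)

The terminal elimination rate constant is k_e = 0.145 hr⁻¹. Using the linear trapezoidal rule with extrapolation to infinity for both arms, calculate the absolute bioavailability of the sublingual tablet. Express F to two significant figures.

Trapezoidal AUC_0→7.25 (IV):
  [0→0.25]: (1521.6+1467.5)/2 × 0.25 = 373.6375
  [0.25→3.25]: (1467.5+949.8)/2 × 3 = 3625.95
  [3.25→7.25]: (949.8+531.8)/2 × 4 = 2963.2
  Sum = 6962.7875 ng/mL·hr
IV tail: 531.8/0.145 = 3667.586; AUC_iv,0→∞ = 6962.7875 + 3667.586 = 10630.3735 ng/mL·hr
Trapezoidal AUC_0→5.5 (sublingual tablet):
  [0→2]: (0.0+365.4)/2 × 2 = 365.4
  [2→5]: (365.4+274.7)/2 × 3 = 960.15
  [5→5.5]: (274.7+256.3)/2 × 0.5 = 132.75
  Sum = 1458.3 ng/mL·hr
sublingual tablet tail: 256.3/0.145 = 1767.586; AUC_ev,0→∞ = 1458.3 + 1767.586 = 3225.886 ng/mL·hr
F = (AUC_ev/D_ev)/(AUC_iv/D_iv) = (3225.886/50)/(10630.3735/20) = 64.51772/531.519 = 0.1214

F = 0.12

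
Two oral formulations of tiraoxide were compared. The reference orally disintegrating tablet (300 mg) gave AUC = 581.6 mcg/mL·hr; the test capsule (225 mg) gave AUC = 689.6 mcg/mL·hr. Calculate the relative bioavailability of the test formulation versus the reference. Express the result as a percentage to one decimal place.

F_rel = 158.1%

F_rel = (AUC_test/D_test) / (AUC_ref/D_ref)
      = (689.6/225) / (581.6/300)
      = 3.06489 / 1.93867 = 1.5809 = 158.09%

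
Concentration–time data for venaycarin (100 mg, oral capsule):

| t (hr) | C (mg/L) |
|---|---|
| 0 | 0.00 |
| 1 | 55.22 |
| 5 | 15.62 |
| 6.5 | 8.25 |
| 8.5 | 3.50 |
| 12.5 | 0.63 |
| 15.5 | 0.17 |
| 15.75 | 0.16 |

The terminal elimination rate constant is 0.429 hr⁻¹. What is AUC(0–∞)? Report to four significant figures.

Trapezoidal AUC_0→15.75:
  [0→1]: (0.00+55.22)/2 × 1 = 27.61
  [1→5]: (55.22+15.62)/2 × 4 = 141.68
  [5→6.5]: (15.62+8.25)/2 × 1.5 = 17.9025
  [6.5→8.5]: (8.25+3.50)/2 × 2 = 11.75
  [8.5→12.5]: (3.50+0.63)/2 × 4 = 8.26
  [12.5→15.5]: (0.63+0.17)/2 × 3 = 1.2
  [15.5→15.75]: (0.17+0.16)/2 × 0.25 = 0.04125
  Sum = 208.44375 mg/L·hr
Extrapolated tail: C_last / k_e = 0.16 / 0.429 = 0.373
AUC_0→∞ = 208.44375 + 0.373 = 208.81675 mg/L·hr

AUC = 208.8 mg/L·hr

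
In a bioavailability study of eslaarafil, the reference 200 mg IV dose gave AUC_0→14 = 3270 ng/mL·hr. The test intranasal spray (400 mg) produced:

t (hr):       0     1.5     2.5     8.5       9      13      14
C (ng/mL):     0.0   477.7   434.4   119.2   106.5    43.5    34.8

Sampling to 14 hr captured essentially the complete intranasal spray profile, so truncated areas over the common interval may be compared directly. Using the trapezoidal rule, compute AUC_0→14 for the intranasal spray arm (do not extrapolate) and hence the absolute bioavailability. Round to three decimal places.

F = 0.439

Trapezoidal AUC_0→14 (intranasal spray):
  [0→1.5]: (0.0+477.7)/2 × 1.5 = 358.275
  [1.5→2.5]: (477.7+434.4)/2 × 1 = 456.05
  [2.5→8.5]: (434.4+119.2)/2 × 6 = 1660.8
  [8.5→9]: (119.2+106.5)/2 × 0.5 = 56.425
  [9→13]: (106.5+43.5)/2 × 4 = 300.0
  [13→14]: (43.5+34.8)/2 × 1 = 39.15
  Sum = 2870.7 ng/mL·hr
F = (AUC_ev/D_ev)/(AUC_iv/D_iv) = (2870.7/400)/(3270/200) = 7.17675/16.35 = 0.4389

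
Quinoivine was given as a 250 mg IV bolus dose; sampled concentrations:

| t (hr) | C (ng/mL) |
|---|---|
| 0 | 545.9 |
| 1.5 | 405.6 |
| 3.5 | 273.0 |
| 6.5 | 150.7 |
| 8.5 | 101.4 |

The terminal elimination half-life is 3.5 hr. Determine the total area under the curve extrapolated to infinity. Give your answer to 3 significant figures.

Trapezoidal AUC_0→8.5:
  [0→1.5]: (545.9+405.6)/2 × 1.5 = 713.625
  [1.5→3.5]: (405.6+273.0)/2 × 2 = 678.6
  [3.5→6.5]: (273.0+150.7)/2 × 3 = 635.55
  [6.5→8.5]: (150.7+101.4)/2 × 2 = 252.1
  Sum = 2279.875 ng/mL·hr
k_e = ln2 / t½ = 0.693147 / 3.5 = 0.1980 hr^-1
Extrapolated tail: C_last / k_e = 101.4 / 0.198 = 512.121
AUC_0→∞ = 2279.875 + 512.121 = 2791.996 ng/mL·hr

AUC = 2790 ng/mL·hr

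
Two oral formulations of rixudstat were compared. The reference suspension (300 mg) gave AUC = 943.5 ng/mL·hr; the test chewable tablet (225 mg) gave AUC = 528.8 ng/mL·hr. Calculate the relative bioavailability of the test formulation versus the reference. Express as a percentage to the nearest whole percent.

F_rel = (AUC_test/D_test) / (AUC_ref/D_ref)
      = (528.8/225) / (943.5/300)
      = 2.35022 / 3.145 = 0.7473 = 74.73%

F_rel = 75%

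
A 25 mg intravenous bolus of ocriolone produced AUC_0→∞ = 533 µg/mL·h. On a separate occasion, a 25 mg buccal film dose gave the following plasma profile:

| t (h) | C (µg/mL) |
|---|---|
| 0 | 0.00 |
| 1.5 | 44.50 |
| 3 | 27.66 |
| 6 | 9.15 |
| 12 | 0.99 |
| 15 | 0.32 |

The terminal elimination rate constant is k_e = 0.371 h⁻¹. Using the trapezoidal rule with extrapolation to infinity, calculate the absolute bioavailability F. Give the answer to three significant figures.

Trapezoidal AUC_0→15 (buccal film):
  [0→1.5]: (0.00+44.50)/2 × 1.5 = 33.375
  [1.5→3]: (44.50+27.66)/2 × 1.5 = 54.12
  [3→6]: (27.66+9.15)/2 × 3 = 55.215
  [6→12]: (9.15+0.99)/2 × 6 = 30.42
  [12→15]: (0.99+0.32)/2 × 3 = 1.965
  Sum = 175.095 µg/mL·h
Tail: C_last/k_e = 0.32/0.371 = 0.863
AUC_0→∞ (buccal film) = 175.095 + 0.863 = 175.958 µg/mL·h
F = (AUC_ev/D_ev)/(AUC_iv/D_iv) = (175.958/25)/(533/25) = 7.03832/21.32 = 0.3301

F = 0.330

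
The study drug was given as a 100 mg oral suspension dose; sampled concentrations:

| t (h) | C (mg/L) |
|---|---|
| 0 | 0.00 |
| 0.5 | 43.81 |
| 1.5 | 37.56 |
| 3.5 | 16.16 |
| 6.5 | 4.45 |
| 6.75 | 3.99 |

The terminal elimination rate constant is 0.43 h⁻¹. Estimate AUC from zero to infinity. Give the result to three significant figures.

Trapezoidal AUC_0→6.75:
  [0→0.5]: (0.00+43.81)/2 × 0.5 = 10.9525
  [0.5→1.5]: (43.81+37.56)/2 × 1 = 40.685
  [1.5→3.5]: (37.56+16.16)/2 × 2 = 53.72
  [3.5→6.5]: (16.16+4.45)/2 × 3 = 30.915
  [6.5→6.75]: (4.45+3.99)/2 × 0.25 = 1.055
  Sum = 137.3275 mg/L·h
Extrapolated tail: C_last / k_e = 3.99 / 0.43 = 9.279
AUC_0→∞ = 137.3275 + 9.279 = 146.6065 mg/L·h

AUC = 147 mg/L·h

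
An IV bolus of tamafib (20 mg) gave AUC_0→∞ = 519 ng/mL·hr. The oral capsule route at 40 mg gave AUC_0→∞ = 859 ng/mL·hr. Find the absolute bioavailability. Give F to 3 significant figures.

F = (AUC_ev / D_ev) / (AUC_iv / D_iv)
  = (859/40) / (519/20)
  = 21.475 / 25.95 = 0.8276

F = 0.828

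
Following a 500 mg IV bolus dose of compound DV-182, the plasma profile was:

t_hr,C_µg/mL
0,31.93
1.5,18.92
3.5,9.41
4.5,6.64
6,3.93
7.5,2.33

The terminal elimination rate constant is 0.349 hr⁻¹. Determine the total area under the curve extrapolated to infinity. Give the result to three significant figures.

Trapezoidal AUC_0→7.5:
  [0→1.5]: (31.93+18.92)/2 × 1.5 = 38.1375
  [1.5→3.5]: (18.92+9.41)/2 × 2 = 28.33
  [3.5→4.5]: (9.41+6.64)/2 × 1 = 8.025
  [4.5→6]: (6.64+3.93)/2 × 1.5 = 7.9275
  [6→7.5]: (3.93+2.33)/2 × 1.5 = 4.695
  Sum = 87.115 µg/mL·hr
Extrapolated tail: C_last / k_e = 2.33 / 0.349 = 6.676
AUC_0→∞ = 87.115 + 6.676 = 93.791 µg/mL·hr

AUC = 93.8 µg/mL·hr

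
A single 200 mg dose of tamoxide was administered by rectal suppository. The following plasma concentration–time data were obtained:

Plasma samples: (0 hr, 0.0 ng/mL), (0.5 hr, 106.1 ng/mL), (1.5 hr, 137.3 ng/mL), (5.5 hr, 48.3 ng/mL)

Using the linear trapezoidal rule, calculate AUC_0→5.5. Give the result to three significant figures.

AUC = 519 ng/mL·hr

Trapezoidal AUC_0→5.5:
  [0→0.5]: (0.0+106.1)/2 × 0.5 = 26.525
  [0.5→1.5]: (106.1+137.3)/2 × 1 = 121.7
  [1.5→5.5]: (137.3+48.3)/2 × 4 = 371.2
  Sum = 519.425 ng/mL·hr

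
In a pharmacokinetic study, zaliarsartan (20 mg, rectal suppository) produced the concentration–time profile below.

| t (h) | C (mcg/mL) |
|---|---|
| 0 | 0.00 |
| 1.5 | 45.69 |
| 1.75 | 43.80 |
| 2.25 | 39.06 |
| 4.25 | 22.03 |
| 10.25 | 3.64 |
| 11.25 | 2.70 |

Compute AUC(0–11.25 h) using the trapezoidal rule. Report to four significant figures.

Trapezoidal AUC_0→11.25:
  [0→1.5]: (0.00+45.69)/2 × 1.5 = 34.2675
  [1.5→1.75]: (45.69+43.80)/2 × 0.25 = 11.18625
  [1.75→2.25]: (43.80+39.06)/2 × 0.5 = 20.715
  [2.25→4.25]: (39.06+22.03)/2 × 2 = 61.09
  [4.25→10.25]: (22.03+3.64)/2 × 6 = 77.01
  [10.25→11.25]: (3.64+2.70)/2 × 1 = 3.17
  Sum = 207.43875 mcg/mL·h

AUC = 207.4 mcg/mL·h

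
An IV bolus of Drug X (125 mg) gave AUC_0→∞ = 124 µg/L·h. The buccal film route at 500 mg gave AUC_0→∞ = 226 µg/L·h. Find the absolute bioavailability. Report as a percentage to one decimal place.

F = 45.6%

F = (AUC_ev / D_ev) / (AUC_iv / D_iv)
  = (226/500) / (124/125)
  = 0.452 / 0.992 = 0.4556
  = 45.56%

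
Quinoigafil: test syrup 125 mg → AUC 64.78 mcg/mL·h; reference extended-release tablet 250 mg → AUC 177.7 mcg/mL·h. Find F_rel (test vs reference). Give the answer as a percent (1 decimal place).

F_rel = (AUC_test/D_test) / (AUC_ref/D_ref)
      = (64.78/125) / (177.7/250)
      = 0.51824 / 0.7108 = 0.7291 = 72.91%

F_rel = 72.9%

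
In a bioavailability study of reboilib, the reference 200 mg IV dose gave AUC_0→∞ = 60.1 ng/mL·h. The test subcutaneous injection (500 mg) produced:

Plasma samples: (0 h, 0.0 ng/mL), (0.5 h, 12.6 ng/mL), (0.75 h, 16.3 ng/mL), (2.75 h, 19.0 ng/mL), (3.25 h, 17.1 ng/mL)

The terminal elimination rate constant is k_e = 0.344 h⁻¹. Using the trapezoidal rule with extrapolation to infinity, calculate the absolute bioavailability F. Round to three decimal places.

F = 0.671

Trapezoidal AUC_0→3.25 (subcutaneous injection):
  [0→0.5]: (0.0+12.6)/2 × 0.5 = 3.15
  [0.5→0.75]: (12.6+16.3)/2 × 0.25 = 3.6125
  [0.75→2.75]: (16.3+19.0)/2 × 2 = 35.3
  [2.75→3.25]: (19.0+17.1)/2 × 0.5 = 9.025
  Sum = 51.0875 ng/mL·h
Tail: C_last/k_e = 17.1/0.344 = 49.709
AUC_0→∞ (subcutaneous injection) = 51.0875 + 49.709 = 100.7965 ng/mL·h
F = (AUC_ev/D_ev)/(AUC_iv/D_iv) = (100.7965/500)/(60.1/200) = 0.201593/0.3005 = 0.6709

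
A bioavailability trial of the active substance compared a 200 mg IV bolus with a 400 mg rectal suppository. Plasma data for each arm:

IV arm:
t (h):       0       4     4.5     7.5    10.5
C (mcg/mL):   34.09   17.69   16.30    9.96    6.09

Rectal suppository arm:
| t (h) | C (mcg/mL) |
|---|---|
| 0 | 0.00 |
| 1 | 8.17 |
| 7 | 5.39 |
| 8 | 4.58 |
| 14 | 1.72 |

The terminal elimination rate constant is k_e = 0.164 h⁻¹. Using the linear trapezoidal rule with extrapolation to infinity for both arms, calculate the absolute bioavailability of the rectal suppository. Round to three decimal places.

F = 0.186

Trapezoidal AUC_0→10.5 (IV):
  [0→4]: (34.09+17.69)/2 × 4 = 103.56
  [4→4.5]: (17.69+16.30)/2 × 0.5 = 8.4975
  [4.5→7.5]: (16.30+9.96)/2 × 3 = 39.39
  [7.5→10.5]: (9.96+6.09)/2 × 3 = 24.075
  Sum = 175.5225 mcg/mL·h
IV tail: 6.09/0.164 = 37.134; AUC_iv,0→∞ = 175.5225 + 37.134 = 212.6565 mcg/mL·h
Trapezoidal AUC_0→14 (rectal suppository):
  [0→1]: (0.00+8.17)/2 × 1 = 4.085
  [1→7]: (8.17+5.39)/2 × 6 = 40.68
  [7→8]: (5.39+4.58)/2 × 1 = 4.985
  [8→14]: (4.58+1.72)/2 × 6 = 18.9
  Sum = 68.65 mcg/mL·h
rectal suppository tail: 1.72/0.164 = 10.488; AUC_ev,0→∞ = 68.65 + 10.488 = 79.138 mcg/mL·h
F = (AUC_ev/D_ev)/(AUC_iv/D_iv) = (79.138/400)/(212.6565/200) = 0.197845/1.0632825 = 0.1861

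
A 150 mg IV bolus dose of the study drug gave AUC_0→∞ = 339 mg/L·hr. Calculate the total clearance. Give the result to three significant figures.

CL = 0.442 L/hr

CL = Dose_iv / AUC_0→∞
   = 150 / 339 = 0.442478 L/hr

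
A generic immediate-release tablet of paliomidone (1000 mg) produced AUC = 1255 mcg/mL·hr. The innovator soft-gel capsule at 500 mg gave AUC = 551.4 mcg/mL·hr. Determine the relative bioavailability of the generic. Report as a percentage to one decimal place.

F_rel = 113.8%

F_rel = (AUC_test/D_test) / (AUC_ref/D_ref)
      = (1255/1000) / (551.4/500)
      = 1.255 / 1.1028 = 1.1380 = 113.80%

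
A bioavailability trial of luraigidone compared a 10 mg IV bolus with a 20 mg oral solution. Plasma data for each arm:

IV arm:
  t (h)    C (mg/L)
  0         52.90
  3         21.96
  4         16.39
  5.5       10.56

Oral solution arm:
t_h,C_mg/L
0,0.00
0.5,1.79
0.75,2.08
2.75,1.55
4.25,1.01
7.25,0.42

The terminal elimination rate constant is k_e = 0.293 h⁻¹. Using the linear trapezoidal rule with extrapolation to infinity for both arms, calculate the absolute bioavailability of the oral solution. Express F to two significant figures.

F = 0.027

Trapezoidal AUC_0→5.5 (IV):
  [0→3]: (52.90+21.96)/2 × 3 = 112.29
  [3→4]: (21.96+16.39)/2 × 1 = 19.175
  [4→5.5]: (16.39+10.56)/2 × 1.5 = 20.2125
  Sum = 151.6775 mg/L·h
IV tail: 10.56/0.293 = 36.041; AUC_iv,0→∞ = 151.6775 + 36.041 = 187.7185 mg/L·h
Trapezoidal AUC_0→7.25 (oral solution):
  [0→0.5]: (0.00+1.79)/2 × 0.5 = 0.4475
  [0.5→0.75]: (1.79+2.08)/2 × 0.25 = 0.48375
  [0.75→2.75]: (2.08+1.55)/2 × 2 = 3.63
  [2.75→4.25]: (1.55+1.01)/2 × 1.5 = 1.92
  [4.25→7.25]: (1.01+0.42)/2 × 3 = 2.145
  Sum = 8.62625 mg/L·h
oral solution tail: 0.42/0.293 = 1.433; AUC_ev,0→∞ = 8.62625 + 1.433 = 10.05925 mg/L·h
F = (AUC_ev/D_ev)/(AUC_iv/D_iv) = (10.05925/20)/(187.7185/10) = 0.5029625/18.77185 = 0.0268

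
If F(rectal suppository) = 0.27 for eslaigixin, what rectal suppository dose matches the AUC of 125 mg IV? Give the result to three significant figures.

For equal systemic exposure: F × D_ev = D_iv
D_ev = D_iv / F = 125 / 0.27 = 462.963 mg

D_rectal = 463 mg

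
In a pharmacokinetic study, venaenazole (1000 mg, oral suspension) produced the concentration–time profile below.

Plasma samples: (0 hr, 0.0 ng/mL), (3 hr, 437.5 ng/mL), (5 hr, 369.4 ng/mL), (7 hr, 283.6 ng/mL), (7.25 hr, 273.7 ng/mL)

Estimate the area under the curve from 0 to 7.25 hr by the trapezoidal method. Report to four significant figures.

AUC = 2186 ng/mL·hr

Trapezoidal AUC_0→7.25:
  [0→3]: (0.0+437.5)/2 × 3 = 656.25
  [3→5]: (437.5+369.4)/2 × 2 = 806.9
  [5→7]: (369.4+283.6)/2 × 2 = 653.0
  [7→7.25]: (283.6+273.7)/2 × 0.25 = 69.6625
  Sum = 2185.8125 ng/mL·hr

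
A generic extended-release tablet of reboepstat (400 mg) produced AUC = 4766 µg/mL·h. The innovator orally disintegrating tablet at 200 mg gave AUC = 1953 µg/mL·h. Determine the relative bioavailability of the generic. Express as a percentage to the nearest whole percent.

F_rel = (AUC_test/D_test) / (AUC_ref/D_ref)
      = (4766/400) / (1953/200)
      = 11.915 / 9.765 = 1.2202 = 122.02%

F_rel = 122%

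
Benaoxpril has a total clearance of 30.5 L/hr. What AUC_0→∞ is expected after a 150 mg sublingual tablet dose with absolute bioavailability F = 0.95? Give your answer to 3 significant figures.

AUC_0→∞ = F × Dose / CL
        = 0.95 × 150 / 30.5 = 4.67213 mg/L·hr

AUC = 4.67 mg/L·hr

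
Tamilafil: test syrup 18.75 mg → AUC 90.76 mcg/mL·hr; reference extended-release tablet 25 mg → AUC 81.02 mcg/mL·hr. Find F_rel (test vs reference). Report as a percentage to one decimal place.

F_rel = (AUC_test/D_test) / (AUC_ref/D_ref)
      = (90.76/18.75) / (81.02/25)
      = 4.84053 / 3.2408 = 1.4936 = 149.36%

F_rel = 149.4%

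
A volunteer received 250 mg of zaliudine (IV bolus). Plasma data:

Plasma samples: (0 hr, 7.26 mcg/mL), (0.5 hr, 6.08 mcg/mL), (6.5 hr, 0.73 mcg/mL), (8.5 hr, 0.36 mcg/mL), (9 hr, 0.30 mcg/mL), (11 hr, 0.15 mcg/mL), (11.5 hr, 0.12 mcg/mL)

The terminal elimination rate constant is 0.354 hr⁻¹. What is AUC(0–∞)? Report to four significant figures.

Trapezoidal AUC_0→11.5:
  [0→0.5]: (7.26+6.08)/2 × 0.5 = 3.335
  [0.5→6.5]: (6.08+0.73)/2 × 6 = 20.43
  [6.5→8.5]: (0.73+0.36)/2 × 2 = 1.09
  [8.5→9]: (0.36+0.30)/2 × 0.5 = 0.165
  [9→11]: (0.30+0.15)/2 × 2 = 0.45
  [11→11.5]: (0.15+0.12)/2 × 0.5 = 0.0675
  Sum = 25.5375 mcg/mL·hr
Extrapolated tail: C_last / k_e = 0.12 / 0.354 = 0.339
AUC_0→∞ = 25.5375 + 0.339 = 25.8765 mcg/mL·hr

AUC = 25.88 mcg/mL·hr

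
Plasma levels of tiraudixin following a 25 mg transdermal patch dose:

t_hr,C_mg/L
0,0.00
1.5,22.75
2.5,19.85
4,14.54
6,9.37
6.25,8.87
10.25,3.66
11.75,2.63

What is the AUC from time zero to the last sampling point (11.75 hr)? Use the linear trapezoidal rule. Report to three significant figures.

AUC = 120 mg/L·hr

Trapezoidal AUC_0→11.75:
  [0→1.5]: (0.00+22.75)/2 × 1.5 = 17.0625
  [1.5→2.5]: (22.75+19.85)/2 × 1 = 21.3
  [2.5→4]: (19.85+14.54)/2 × 1.5 = 25.7925
  [4→6]: (14.54+9.37)/2 × 2 = 23.91
  [6→6.25]: (9.37+8.87)/2 × 0.25 = 2.28
  [6.25→10.25]: (8.87+3.66)/2 × 4 = 25.06
  [10.25→11.75]: (3.66+2.63)/2 × 1.5 = 4.7175
  Sum = 120.1225 mg/L·hr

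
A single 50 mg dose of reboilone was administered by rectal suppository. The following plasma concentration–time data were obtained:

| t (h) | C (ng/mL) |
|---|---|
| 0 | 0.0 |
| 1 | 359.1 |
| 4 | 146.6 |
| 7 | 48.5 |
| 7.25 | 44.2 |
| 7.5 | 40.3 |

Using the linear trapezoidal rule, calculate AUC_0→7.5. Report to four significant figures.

Trapezoidal AUC_0→7.5:
  [0→1]: (0.0+359.1)/2 × 1 = 179.55
  [1→4]: (359.1+146.6)/2 × 3 = 758.55
  [4→7]: (146.6+48.5)/2 × 3 = 292.65
  [7→7.25]: (48.5+44.2)/2 × 0.25 = 11.5875
  [7.25→7.5]: (44.2+40.3)/2 × 0.25 = 10.5625
  Sum = 1252.9 ng/mL·h

AUC = 1253 ng/mL·h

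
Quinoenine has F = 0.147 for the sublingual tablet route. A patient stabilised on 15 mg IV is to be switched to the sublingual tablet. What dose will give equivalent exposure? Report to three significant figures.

D_sublingual = 102 mg

For equal systemic exposure: F × D_ev = D_iv
D_ev = D_iv / F = 15 / 0.147 = 102.041 mg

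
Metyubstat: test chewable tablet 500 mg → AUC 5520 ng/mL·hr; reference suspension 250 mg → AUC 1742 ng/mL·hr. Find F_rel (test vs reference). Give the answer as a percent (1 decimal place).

F_rel = (AUC_test/D_test) / (AUC_ref/D_ref)
      = (5520/500) / (1742/250)
      = 11.04 / 6.968 = 1.5844 = 158.44%

F_rel = 158.4%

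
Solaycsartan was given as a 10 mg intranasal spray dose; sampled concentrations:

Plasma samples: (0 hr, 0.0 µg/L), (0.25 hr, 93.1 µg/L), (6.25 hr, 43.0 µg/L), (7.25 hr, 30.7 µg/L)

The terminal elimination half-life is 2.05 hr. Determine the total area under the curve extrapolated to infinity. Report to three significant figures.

AUC = 548 µg/L·hr

Trapezoidal AUC_0→7.25:
  [0→0.25]: (0.0+93.1)/2 × 0.25 = 11.6375
  [0.25→6.25]: (93.1+43.0)/2 × 6 = 408.3
  [6.25→7.25]: (43.0+30.7)/2 × 1 = 36.85
  Sum = 456.7875 µg/L·hr
k_e = ln2 / t½ = 0.693147 / 2.05 = 0.3381 hr^-1
Extrapolated tail: C_last / k_e = 30.7 / 0.3381 = 90.802
AUC_0→∞ = 456.7875 + 90.802 = 547.5895 µg/L·hr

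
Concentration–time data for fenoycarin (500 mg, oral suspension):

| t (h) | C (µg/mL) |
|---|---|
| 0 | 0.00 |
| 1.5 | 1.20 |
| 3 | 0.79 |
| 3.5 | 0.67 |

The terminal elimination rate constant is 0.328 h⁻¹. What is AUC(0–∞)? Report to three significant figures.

Trapezoidal AUC_0→3.5:
  [0→1.5]: (0.00+1.20)/2 × 1.5 = 0.9
  [1.5→3]: (1.20+0.79)/2 × 1.5 = 1.4925
  [3→3.5]: (0.79+0.67)/2 × 0.5 = 0.365
  Sum = 2.7575 µg/mL·h
Extrapolated tail: C_last / k_e = 0.67 / 0.328 = 2.043
AUC_0→∞ = 2.7575 + 2.043 = 4.8005 µg/mL·h

AUC = 4.80 µg/mL·h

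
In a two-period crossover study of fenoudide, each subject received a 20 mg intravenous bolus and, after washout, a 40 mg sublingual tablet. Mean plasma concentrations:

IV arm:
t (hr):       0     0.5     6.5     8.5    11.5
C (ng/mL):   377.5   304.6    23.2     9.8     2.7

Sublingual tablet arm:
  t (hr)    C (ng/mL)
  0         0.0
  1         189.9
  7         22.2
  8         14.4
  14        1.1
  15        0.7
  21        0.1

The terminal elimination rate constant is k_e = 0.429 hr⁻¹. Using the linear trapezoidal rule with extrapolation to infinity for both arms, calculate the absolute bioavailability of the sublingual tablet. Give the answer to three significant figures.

F = 0.330

Trapezoidal AUC_0→11.5 (IV):
  [0→0.5]: (377.5+304.6)/2 × 0.5 = 170.525
  [0.5→6.5]: (304.6+23.2)/2 × 6 = 983.4
  [6.5→8.5]: (23.2+9.8)/2 × 2 = 33.0
  [8.5→11.5]: (9.8+2.7)/2 × 3 = 18.75
  Sum = 1205.675 ng/mL·hr
IV tail: 2.7/0.429 = 6.294; AUC_iv,0→∞ = 1205.675 + 6.294 = 1211.969 ng/mL·hr
Trapezoidal AUC_0→21 (sublingual tablet):
  [0→1]: (0.0+189.9)/2 × 1 = 94.95
  [1→7]: (189.9+22.2)/2 × 6 = 636.3
  [7→8]: (22.2+14.4)/2 × 1 = 18.3
  [8→14]: (14.4+1.1)/2 × 6 = 46.5
  [14→15]: (1.1+0.7)/2 × 1 = 0.9
  [15→21]: (0.7+0.1)/2 × 6 = 2.4
  Sum = 799.35 ng/mL·hr
sublingual tablet tail: 0.1/0.429 = 0.233; AUC_ev,0→∞ = 799.35 + 0.233 = 799.583 ng/mL·hr
F = (AUC_ev/D_ev)/(AUC_iv/D_iv) = (799.583/40)/(1211.969/20) = 19.989575/60.59845 = 0.3299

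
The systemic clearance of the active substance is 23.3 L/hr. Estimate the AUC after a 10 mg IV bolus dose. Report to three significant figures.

AUC = 0.429 mg/L·hr

AUC_0→∞ = Dose_iv / CL
        = 10 / 23.3 = 0.429185 mg/L·hr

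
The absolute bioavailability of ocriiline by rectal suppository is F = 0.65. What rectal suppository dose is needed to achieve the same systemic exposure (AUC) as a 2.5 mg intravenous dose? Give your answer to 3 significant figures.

For equal systemic exposure: F × D_ev = D_iv
D_ev = D_iv / F = 2.5 / 0.65 = 3.84615 mg

D_rectal = 3.85 mg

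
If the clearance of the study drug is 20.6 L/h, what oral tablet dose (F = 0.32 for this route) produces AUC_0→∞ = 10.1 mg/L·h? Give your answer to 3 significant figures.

Dose = CL × AUC_0→∞ / F
     = 20.6 × 10.1 / 0.32 = 650.1875 mg

Dose = 650 mg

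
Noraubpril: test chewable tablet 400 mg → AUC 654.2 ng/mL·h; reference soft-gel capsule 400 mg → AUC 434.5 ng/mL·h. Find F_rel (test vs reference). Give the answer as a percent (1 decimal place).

F_rel = 150.6%

F_rel = (AUC_test/D_test) / (AUC_ref/D_ref)
      = (654.2/400) / (434.5/400)
      = 1.6355 / 1.08625 = 1.5056 = 150.56%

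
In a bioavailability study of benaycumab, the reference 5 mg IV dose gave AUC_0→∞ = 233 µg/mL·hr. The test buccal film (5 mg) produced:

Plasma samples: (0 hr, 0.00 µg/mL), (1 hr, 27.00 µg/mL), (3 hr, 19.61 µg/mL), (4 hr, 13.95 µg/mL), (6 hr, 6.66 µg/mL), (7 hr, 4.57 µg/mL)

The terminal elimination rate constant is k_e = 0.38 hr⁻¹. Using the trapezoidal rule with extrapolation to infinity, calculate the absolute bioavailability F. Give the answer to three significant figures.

Trapezoidal AUC_0→7 (buccal film):
  [0→1]: (0.00+27.00)/2 × 1 = 13.5
  [1→3]: (27.00+19.61)/2 × 2 = 46.61
  [3→4]: (19.61+13.95)/2 × 1 = 16.78
  [4→6]: (13.95+6.66)/2 × 2 = 20.61
  [6→7]: (6.66+4.57)/2 × 1 = 5.615
  Sum = 103.115 µg/mL·hr
Tail: C_last/k_e = 4.57/0.38 = 12.026
AUC_0→∞ (buccal film) = 103.115 + 12.026 = 115.141 µg/mL·hr
F = (AUC_ev/D_ev)/(AUC_iv/D_iv) = (115.141/5)/(233/5) = 23.0282/46.6 = 0.4942

F = 0.494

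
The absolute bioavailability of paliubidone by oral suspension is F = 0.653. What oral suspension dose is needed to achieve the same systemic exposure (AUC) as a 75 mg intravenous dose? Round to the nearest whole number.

For equal systemic exposure: F × D_ev = D_iv
D_ev = D_iv / F = 75 / 0.653 = 114.855 mg

D_oral = 115 mg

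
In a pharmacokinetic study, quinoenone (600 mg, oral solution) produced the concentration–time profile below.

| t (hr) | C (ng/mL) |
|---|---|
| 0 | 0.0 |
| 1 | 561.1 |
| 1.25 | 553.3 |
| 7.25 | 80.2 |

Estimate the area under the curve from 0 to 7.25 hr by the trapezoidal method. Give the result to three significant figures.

Trapezoidal AUC_0→7.25:
  [0→1]: (0.0+561.1)/2 × 1 = 280.55
  [1→1.25]: (561.1+553.3)/2 × 0.25 = 139.3
  [1.25→7.25]: (553.3+80.2)/2 × 6 = 1900.5
  Sum = 2320.35 ng/mL·hr

AUC = 2320 ng/mL·hr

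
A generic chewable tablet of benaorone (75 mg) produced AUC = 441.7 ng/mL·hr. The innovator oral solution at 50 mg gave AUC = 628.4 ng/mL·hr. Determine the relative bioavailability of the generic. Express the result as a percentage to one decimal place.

F_rel = 46.9%

F_rel = (AUC_test/D_test) / (AUC_ref/D_ref)
      = (441.7/75) / (628.4/50)
      = 5.88933 / 12.568 = 0.4686 = 46.86%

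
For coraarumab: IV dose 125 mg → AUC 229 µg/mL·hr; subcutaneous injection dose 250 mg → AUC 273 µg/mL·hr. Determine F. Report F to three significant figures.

F = (AUC_ev / D_ev) / (AUC_iv / D_iv)
  = (273/250) / (229/125)
  = 1.092 / 1.832 = 0.5961

F = 0.596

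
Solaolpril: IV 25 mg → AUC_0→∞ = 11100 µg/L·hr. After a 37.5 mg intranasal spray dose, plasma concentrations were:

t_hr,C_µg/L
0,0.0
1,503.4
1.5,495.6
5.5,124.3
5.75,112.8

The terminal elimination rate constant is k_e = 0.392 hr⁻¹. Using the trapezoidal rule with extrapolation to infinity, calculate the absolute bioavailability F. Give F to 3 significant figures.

Trapezoidal AUC_0→5.75 (intranasal spray):
  [0→1]: (0.0+503.4)/2 × 1 = 251.7
  [1→1.5]: (503.4+495.6)/2 × 0.5 = 249.75
  [1.5→5.5]: (495.6+124.3)/2 × 4 = 1239.8
  [5.5→5.75]: (124.3+112.8)/2 × 0.25 = 29.6375
  Sum = 1770.8875 µg/L·hr
Tail: C_last/k_e = 112.8/0.392 = 287.755
AUC_0→∞ (intranasal spray) = 1770.8875 + 287.755 = 2058.6425 µg/L·hr
F = (AUC_ev/D_ev)/(AUC_iv/D_iv) = (2058.6425/37.5)/(11100/25) = 54.8971/444 = 0.1236

F = 0.124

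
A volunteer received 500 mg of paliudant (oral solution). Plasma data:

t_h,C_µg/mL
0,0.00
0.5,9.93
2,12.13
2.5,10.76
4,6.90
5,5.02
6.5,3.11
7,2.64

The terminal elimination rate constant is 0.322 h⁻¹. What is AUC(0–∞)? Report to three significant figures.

AUC = 59.7 µg/mL·h

Trapezoidal AUC_0→7:
  [0→0.5]: (0.00+9.93)/2 × 0.5 = 2.4825
  [0.5→2]: (9.93+12.13)/2 × 1.5 = 16.545
  [2→2.5]: (12.13+10.76)/2 × 0.5 = 5.7225
  [2.5→4]: (10.76+6.90)/2 × 1.5 = 13.245
  [4→5]: (6.90+5.02)/2 × 1 = 5.96
  [5→6.5]: (5.02+3.11)/2 × 1.5 = 6.0975
  [6.5→7]: (3.11+2.64)/2 × 0.5 = 1.4375
  Sum = 51.49 µg/mL·h
Extrapolated tail: C_last / k_e = 2.64 / 0.322 = 8.199
AUC_0→∞ = 51.49 + 8.199 = 59.689 µg/mL·h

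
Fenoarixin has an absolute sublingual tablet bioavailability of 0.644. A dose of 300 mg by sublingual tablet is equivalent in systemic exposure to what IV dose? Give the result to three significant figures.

Systemic exposure from an extravascular dose = F × D_ev, so the equivalent IV dose is F × D_ev.
D_iv = F × D_ev = 0.644 × 300 = 193.2 mg

D_iv = 193 mg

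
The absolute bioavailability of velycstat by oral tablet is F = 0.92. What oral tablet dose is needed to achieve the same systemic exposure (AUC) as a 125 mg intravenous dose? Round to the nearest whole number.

For equal systemic exposure: F × D_ev = D_iv
D_ev = D_iv / F = 125 / 0.92 = 135.87 mg

D_oral = 136 mg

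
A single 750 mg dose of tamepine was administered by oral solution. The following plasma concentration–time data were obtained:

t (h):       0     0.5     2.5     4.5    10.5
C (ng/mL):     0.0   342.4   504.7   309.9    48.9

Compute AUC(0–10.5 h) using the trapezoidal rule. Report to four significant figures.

Trapezoidal AUC_0→10.5:
  [0→0.5]: (0.0+342.4)/2 × 0.5 = 85.6
  [0.5→2.5]: (342.4+504.7)/2 × 2 = 847.1
  [2.5→4.5]: (504.7+309.9)/2 × 2 = 814.6
  [4.5→10.5]: (309.9+48.9)/2 × 6 = 1076.4
  Sum = 2823.7 ng/mL·h

AUC = 2824 ng/mL·h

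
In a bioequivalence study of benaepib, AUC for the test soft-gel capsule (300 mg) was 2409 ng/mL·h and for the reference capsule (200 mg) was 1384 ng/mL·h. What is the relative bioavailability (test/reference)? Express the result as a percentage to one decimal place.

F_rel = (AUC_test/D_test) / (AUC_ref/D_ref)
      = (2409/300) / (1384/200)
      = 8.03 / 6.92 = 1.1604 = 116.04%

F_rel = 116.0%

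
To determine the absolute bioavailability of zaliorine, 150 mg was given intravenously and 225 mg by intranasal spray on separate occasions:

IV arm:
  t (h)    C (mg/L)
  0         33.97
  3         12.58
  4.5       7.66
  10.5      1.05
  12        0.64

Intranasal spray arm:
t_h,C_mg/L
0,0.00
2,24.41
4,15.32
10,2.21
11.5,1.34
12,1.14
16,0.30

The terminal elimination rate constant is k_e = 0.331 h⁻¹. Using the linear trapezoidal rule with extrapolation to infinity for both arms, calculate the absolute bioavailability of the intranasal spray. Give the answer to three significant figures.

F = 0.722

Trapezoidal AUC_0→12 (IV):
  [0→3]: (33.97+12.58)/2 × 3 = 69.825
  [3→4.5]: (12.58+7.66)/2 × 1.5 = 15.18
  [4.5→10.5]: (7.66+1.05)/2 × 6 = 26.13
  [10.5→12]: (1.05+0.64)/2 × 1.5 = 1.2675
  Sum = 112.4025 mg/L·h
IV tail: 0.64/0.331 = 1.934; AUC_iv,0→∞ = 112.4025 + 1.934 = 114.3365 mg/L·h
Trapezoidal AUC_0→16 (intranasal spray):
  [0→2]: (0.00+24.41)/2 × 2 = 24.41
  [2→4]: (24.41+15.32)/2 × 2 = 39.73
  [4→10]: (15.32+2.21)/2 × 6 = 52.59
  [10→11.5]: (2.21+1.34)/2 × 1.5 = 2.6625
  [11.5→12]: (1.34+1.14)/2 × 0.5 = 0.62
  [12→16]: (1.14+0.30)/2 × 4 = 2.88
  Sum = 122.8925 mg/L·h
intranasal spray tail: 0.30/0.331 = 0.906; AUC_ev,0→∞ = 122.8925 + 0.906 = 123.7985 mg/L·h
F = (AUC_ev/D_ev)/(AUC_iv/D_iv) = (123.7985/225)/(114.3365/150) = 0.550216/0.762243 = 0.7218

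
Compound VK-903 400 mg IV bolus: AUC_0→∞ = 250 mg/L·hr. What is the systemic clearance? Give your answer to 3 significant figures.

CL = 1.60 L/hr

CL = Dose_iv / AUC_0→∞
   = 400 / 250 = 1.6 L/hr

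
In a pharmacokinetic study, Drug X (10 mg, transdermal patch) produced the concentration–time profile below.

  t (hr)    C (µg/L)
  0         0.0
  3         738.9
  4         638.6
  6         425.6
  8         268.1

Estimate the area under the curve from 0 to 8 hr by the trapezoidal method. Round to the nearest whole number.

AUC = 3555 µg/L·hr

Trapezoidal AUC_0→8:
  [0→3]: (0.0+738.9)/2 × 3 = 1108.35
  [3→4]: (738.9+638.6)/2 × 1 = 688.75
  [4→6]: (638.6+425.6)/2 × 2 = 1064.2
  [6→8]: (425.6+268.1)/2 × 2 = 693.7
  Sum = 3555.0 µg/L·hr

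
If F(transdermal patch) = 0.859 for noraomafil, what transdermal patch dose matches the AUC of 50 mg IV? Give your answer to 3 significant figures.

For equal systemic exposure: F × D_ev = D_iv
D_ev = D_iv / F = 50 / 0.859 = 58.2072 mg

D_transdermal = 58.2 mg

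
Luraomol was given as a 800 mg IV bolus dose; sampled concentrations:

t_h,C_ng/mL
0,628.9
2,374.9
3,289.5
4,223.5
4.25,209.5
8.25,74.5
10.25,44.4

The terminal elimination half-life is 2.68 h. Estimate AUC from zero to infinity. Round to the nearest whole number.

AUC = 2505 ng/mL·h

Trapezoidal AUC_0→10.25:
  [0→2]: (628.9+374.9)/2 × 2 = 1003.8
  [2→3]: (374.9+289.5)/2 × 1 = 332.2
  [3→4]: (289.5+223.5)/2 × 1 = 256.5
  [4→4.25]: (223.5+209.5)/2 × 0.25 = 54.125
  [4.25→8.25]: (209.5+74.5)/2 × 4 = 568.0
  [8.25→10.25]: (74.5+44.4)/2 × 2 = 118.9
  Sum = 2333.525 ng/mL·h
k_e = ln2 / t½ = 0.693147 / 2.68 = 0.2586 h^-1
Extrapolated tail: C_last / k_e = 44.4 / 0.2586 = 171.694
AUC_0→∞ = 2333.525 + 171.694 = 2505.219 ng/mL·h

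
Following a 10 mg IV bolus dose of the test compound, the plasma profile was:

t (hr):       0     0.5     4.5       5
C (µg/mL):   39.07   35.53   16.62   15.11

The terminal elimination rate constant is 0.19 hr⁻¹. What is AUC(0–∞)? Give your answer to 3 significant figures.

AUC = 210 µg/mL·hr

Trapezoidal AUC_0→5:
  [0→0.5]: (39.07+35.53)/2 × 0.5 = 18.65
  [0.5→4.5]: (35.53+16.62)/2 × 4 = 104.3
  [4.5→5]: (16.62+15.11)/2 × 0.5 = 7.9325
  Sum = 130.8825 µg/mL·hr
Extrapolated tail: C_last / k_e = 15.11 / 0.19 = 79.526
AUC_0→∞ = 130.8825 + 79.526 = 210.4085 µg/mL·hr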